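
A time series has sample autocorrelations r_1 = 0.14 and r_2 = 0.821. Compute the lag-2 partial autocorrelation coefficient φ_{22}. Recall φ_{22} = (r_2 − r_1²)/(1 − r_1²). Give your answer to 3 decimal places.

φ_{22} = (r_2 − r_1²) / (1 − r_1²)
r_1² = (0.14)² = 0.0196
Numerator = 0.821 − 0.0196 = 0.8014; denominator = 1 − 0.0196 = 0.9804
φ_{22} = 0.8014 / 0.9804 = 0.817

0.817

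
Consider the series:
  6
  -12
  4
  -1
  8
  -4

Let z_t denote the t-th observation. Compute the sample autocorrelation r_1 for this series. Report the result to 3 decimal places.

Mean z̄ = (6 − 12 + 4 − 1 + 8 − 4)/6 = 0.1667
Σ(z_t−z̄)(z_{t+1}−z̄) = (-70.9722) + (-46.6389) + (-4.4722) + (-9.1389) + (-32.6389) = -163.8611
Denominator Σ(z_t−z̄)² = 276.8333
r_1 = -163.8611 / 276.8333 = -0.592

-0.592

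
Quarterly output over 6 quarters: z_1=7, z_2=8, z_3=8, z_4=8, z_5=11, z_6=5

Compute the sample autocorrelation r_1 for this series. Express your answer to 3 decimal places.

Mean z̄ = (7 + 8 + 8 + 8 + 11 + 5)/6 = 7.8333
Σ(z_t−z̄)(z_{t+1}−z̄) = (-0.1389) + (0.0278) + (0.0278) + (0.5278) + (-8.9722) = -8.5278
Denominator Σ(z_t−z̄)² = 18.8333
r_1 = -8.5278 / 18.8333 = -0.453

-0.453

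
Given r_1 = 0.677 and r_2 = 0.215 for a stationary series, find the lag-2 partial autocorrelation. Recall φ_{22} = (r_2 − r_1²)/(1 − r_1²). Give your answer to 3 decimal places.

-0.449

φ_{22} = (r_2 − r_1²) / (1 − r_1²)
r_1² = (0.677)² = 0.458329
Numerator = 0.215 − 0.4583 = -0.2433; denominator = 1 − 0.4583 = 0.5417
φ_{22} = -0.2433 / 0.5417 = -0.449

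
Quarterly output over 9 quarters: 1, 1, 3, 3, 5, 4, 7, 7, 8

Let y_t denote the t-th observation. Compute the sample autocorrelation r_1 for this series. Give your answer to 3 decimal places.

0.597

Mean ȳ = (1 + 1 + 3 + 3 + 5 + 4 + 7 + 7 + 8)/9 = 4.3333
Numerator Σ_{t=1}^{8}(y_t−ȳ)(y_{t+1}−ȳ) = 32.2222
Denominator Σ(y_t−ȳ)² = 54.0000
r_1 = 32.2222 / 54.0000 = 0.597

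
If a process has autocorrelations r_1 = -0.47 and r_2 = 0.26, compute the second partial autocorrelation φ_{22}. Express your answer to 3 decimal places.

0.050

φ_{22} = (r_2 − r_1²) / (1 − r_1²)
r_1² = (-0.47)² = 0.2209
Numerator = 0.26 − 0.2209 = 0.0391; denominator = 1 − 0.2209 = 0.7791
φ_{22} = 0.0391 / 0.7791 = 0.050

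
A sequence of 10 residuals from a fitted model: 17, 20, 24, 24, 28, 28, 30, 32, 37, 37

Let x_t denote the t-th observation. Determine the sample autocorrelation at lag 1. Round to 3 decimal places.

Mean x̄ = (17 + 20 + 24 + 24 + 28 + 28 + 30 + 32 + 37 + 37)/10 = 27.7000
Numerator Σ_{t=1}^{9}(x_t−x̄)(x_{t+1}−x̄) = 260.6100
Denominator Σ(x_t−x̄)² = 398.1000
r_1 = 260.6100 / 398.1000 = 0.655

0.655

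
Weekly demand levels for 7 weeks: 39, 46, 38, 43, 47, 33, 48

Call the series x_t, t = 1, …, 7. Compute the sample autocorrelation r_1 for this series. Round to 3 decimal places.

Mean x̄ = (39 + 46 + 38 + 43 + 47 + 33 + 48)/7 = 42.0000
Numerator Σ_{t=1}^{6}(x_t−x̄)(x_{t+1}−x̄) = -126.0000
Denominator Σ(x_t−x̄)² = 184.0000
r_1 = -126.0000 / 184.0000 = -0.685

-0.685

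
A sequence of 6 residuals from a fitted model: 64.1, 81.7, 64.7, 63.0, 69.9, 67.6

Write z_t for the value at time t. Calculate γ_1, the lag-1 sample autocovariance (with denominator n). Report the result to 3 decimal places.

Mean z̄ = (64.1 + 81.7 + 64.7 + 63.0 + 69.9 + 67.6)/6 = 68.5000
Σ_{t=1}^{5}(z_t−z̄)(z_{t+1}−z̄) = -96.3000
γ_1 = -96.3000 / 6 = -16.050

-16.050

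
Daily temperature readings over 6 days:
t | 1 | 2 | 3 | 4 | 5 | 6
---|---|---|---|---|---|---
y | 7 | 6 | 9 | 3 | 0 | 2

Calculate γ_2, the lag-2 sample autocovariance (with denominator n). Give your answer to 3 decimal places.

Mean ȳ = (7 + 6 + 9 + 3 + 0 + 2)/6 = 4.5000
Σ_{t=1}^{4}(y_t−ȳ)(y_{t+2}−ȳ) = -7.5000
γ_2 = -7.5000 / 6 = -1.250

-1.250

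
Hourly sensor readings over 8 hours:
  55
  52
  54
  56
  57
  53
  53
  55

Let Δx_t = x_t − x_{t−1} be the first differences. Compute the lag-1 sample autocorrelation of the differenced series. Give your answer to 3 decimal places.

-0.105

First differences Δx: -3, 2, 2, 1, -4, 0, 2
Mean of differences = 0.0000
Numerator Σ(Δx_t−Δx̄)(Δx_{t+1}−Δx̄) = -4.0000
Denominator Σ(Δx_t−Δx̄)² = 38.0000
r_1(Δx) = -4.0000 / 38.0000 = -0.105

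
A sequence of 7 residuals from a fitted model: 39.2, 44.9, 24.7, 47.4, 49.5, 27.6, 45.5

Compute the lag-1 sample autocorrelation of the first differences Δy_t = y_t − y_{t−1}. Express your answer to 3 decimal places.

First differences Δy: 5.7, -20.2, 22.7, 2.1, -21.9, 17.9
Mean of differences = 1.0500
Numerator Σ(Δy_t−Δȳ)(Δy_{t+1}−Δȳ) = -946.9475
Denominator Σ(Δy_t−Δȳ)² = 1753.6350
r_1(Δy) = -946.9475 / 1753.6350 = -0.540

-0.540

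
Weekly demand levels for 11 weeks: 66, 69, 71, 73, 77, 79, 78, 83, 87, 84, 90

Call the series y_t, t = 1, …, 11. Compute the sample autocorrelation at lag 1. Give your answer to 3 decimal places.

0.649

Mean ȳ = (66 + 69 + 71 + 73 + 77 + 79 + 78 + 83 + 87 + 84 + 90)/11 = 77.9091
Numerator Σ_{t=1}^{10}(y_t−ȳ)(y_{t+1}−ȳ) = 380.9008
Denominator Σ(y_t−ȳ)² = 586.9091
r_1 = 380.9008 / 586.9091 = 0.649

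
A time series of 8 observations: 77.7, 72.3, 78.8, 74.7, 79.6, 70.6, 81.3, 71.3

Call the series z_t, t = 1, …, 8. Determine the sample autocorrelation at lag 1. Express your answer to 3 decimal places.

Mean z̄ = (77.7 + 72.3 + 78.8 + 74.7 + 79.6 + 70.6 + 81.3 + 71.3)/8 = 75.7875
Deviations from mean: 1.9125, -3.4875, 3.0125, -1.0875, 3.8125, -5.1875, 5.5125, -4.4875
Numerator Σ_{t=1}^{7}(z_t−z̄)(z_{t+1}−z̄) = -97.7089
Denominator Σ(z_t−z̄)² = 118.0488
r_1 = -97.7089 / 118.0488 = -0.828

-0.828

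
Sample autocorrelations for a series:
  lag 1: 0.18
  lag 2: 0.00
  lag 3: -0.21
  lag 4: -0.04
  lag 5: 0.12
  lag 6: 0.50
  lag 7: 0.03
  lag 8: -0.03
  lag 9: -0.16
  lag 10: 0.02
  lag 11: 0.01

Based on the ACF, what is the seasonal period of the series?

6

The largest autocorrelation is r_6 = 0.50; the remaining lags stay at or below 0.18.
The dominant spike at lag 6 indicates a seasonal period of 6.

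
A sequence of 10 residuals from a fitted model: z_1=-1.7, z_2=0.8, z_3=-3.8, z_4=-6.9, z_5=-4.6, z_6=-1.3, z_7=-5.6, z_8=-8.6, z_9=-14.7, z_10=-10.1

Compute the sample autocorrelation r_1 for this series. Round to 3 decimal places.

0.547

Mean z̄ = (-1.7 + 0.8 − 3.8 − 6.9 − 4.6 − 1.3 − 5.6 − 8.6 − 14.7 − 10.1)/10 = -5.6500
Numerator Σ_{t=1}^{9}(z_t−z̄)(z_{t+1}−z̄) = 105.3925
Denominator Σ(z_t−z̄)² = 192.6250
r_1 = 105.3925 / 192.6250 = 0.547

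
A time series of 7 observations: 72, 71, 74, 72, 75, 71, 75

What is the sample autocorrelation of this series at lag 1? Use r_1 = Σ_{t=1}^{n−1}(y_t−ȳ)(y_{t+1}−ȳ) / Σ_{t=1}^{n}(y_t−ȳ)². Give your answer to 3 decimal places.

-0.600

Mean ȳ = (72 + 71 + 74 + 72 + 75 + 71 + 75)/7 = 72.8571
Deviations from mean: -0.8571, -1.8571, 1.1429, -0.8571, 2.1429, -1.8571, 2.1429
Numerator Σ_{t=1}^{6}(y_t−ȳ)(y_{t+1}−ȳ) = -11.3061
Denominator Σ(y_t−ȳ)² = 18.8571
r_1 = -11.3061 / 18.8571 = -0.600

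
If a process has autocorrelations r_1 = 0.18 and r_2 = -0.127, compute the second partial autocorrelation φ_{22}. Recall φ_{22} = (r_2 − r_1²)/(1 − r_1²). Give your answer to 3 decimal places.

-0.165

φ_{22} = (r_2 − r_1²) / (1 − r_1²)
r_1² = (0.18)² = 0.0324
Numerator = -0.127 − 0.0324 = -0.1594; denominator = 1 − 0.0324 = 0.9676
φ_{22} = -0.1594 / 0.9676 = -0.165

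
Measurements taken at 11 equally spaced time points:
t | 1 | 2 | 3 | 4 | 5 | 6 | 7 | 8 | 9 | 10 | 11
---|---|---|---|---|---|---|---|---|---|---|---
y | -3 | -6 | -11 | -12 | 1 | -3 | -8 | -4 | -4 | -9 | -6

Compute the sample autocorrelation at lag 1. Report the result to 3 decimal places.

-0.019

Mean ȳ = (-3 − 6 − 11 − 12 + 1 − 3 − 8 − 4 − 4 − 9 − 6)/11 = -5.9091
Numerator Σ_{t=1}^{10}(y_t−ȳ)(y_{t+1}−ȳ) = -2.8264
Denominator Σ(y_t−ȳ)² = 148.9091
r_1 = -2.8264 / 148.9091 = -0.019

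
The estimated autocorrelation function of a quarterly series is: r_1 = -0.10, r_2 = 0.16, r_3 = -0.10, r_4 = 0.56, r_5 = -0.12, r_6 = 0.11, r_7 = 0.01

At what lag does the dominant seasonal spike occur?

4

The largest autocorrelation is r_4 = 0.56; the remaining lags stay at or below 0.16.
The dominant spike at lag 4 indicates a seasonal period of 4.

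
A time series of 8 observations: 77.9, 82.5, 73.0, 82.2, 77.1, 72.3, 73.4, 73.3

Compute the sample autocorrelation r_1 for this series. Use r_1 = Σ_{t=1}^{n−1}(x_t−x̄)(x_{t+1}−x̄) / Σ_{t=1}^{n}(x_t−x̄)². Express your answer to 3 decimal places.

-0.072

Mean x̄ = (77.9 + 82.5 + 73.0 + 82.2 + 77.1 + 72.3 + 73.4 + 73.3)/8 = 76.4625
Deviations from mean: 1.4375, 6.0375, -3.4625, 5.7375, 0.6375, -4.1625, -3.0625, -3.1625
Σ(x_t−x̄)(x_{t+1}−x̄) = (8.6789) + (-20.9048) + (-19.8661) + (3.6577) + (-2.6536) + (12.7477) + (9.6852) = -8.6552
Denominator Σ(x_t−x̄)² = 120.5388
r_1 = -8.6552 / 120.5388 = -0.072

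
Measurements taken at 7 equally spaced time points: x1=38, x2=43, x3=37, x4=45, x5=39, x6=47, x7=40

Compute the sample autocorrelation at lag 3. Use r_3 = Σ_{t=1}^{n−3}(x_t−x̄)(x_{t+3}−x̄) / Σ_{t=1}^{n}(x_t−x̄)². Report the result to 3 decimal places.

Mean x̄ = (38 + 43 + 37 + 45 + 39 + 47 + 40)/7 = 41.2857
Deviations from mean: -3.2857, 1.7143, -4.2857, 3.7143, -2.2857, 5.7143, -1.2857
Σ(x_t−x̄)(x_{t+3}−x̄) = (-12.2041) + (-3.9184) + (-24.4898) + (-4.7755) = -45.3878
Denominator Σ(x_t−x̄)² = 85.4286
r_3 = -45.3878 / 85.4286 = -0.531

-0.531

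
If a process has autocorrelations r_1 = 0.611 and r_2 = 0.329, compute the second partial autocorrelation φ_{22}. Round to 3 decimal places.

-0.071

φ_{22} = (r_2 − r_1²) / (1 − r_1²)
r_1² = (0.611)² = 0.373321
Numerator = 0.329 − 0.3733 = -0.0443; denominator = 1 − 0.3733 = 0.6267
φ_{22} = -0.0443 / 0.6267 = -0.071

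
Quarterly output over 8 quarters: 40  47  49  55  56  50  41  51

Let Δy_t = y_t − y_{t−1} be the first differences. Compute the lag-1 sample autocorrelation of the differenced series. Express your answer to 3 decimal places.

First differences Δy: 7, 2, 6, 1, -6, -9, 10
Mean of differences = 1.5714
Numerator Σ(Δy_t−Δȳ)(Δy_{t+1}−Δȳ) = -3.0408
Denominator Σ(Δy_t−Δȳ)² = 289.7143
r_1(Δy) = -3.0408 / 289.7143 = -0.010

-0.010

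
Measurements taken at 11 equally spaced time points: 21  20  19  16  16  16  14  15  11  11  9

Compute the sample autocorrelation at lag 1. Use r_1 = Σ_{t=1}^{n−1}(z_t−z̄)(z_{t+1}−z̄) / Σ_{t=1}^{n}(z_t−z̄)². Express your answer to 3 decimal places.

0.635

Mean z̄ = (21 + 20 + 19 + 16 + 16 + 16 + 14 + 15 + 11 + 11 + 9)/11 = 15.2727
Numerator Σ_{t=1}^{10}(z_t−z̄)(z_{t+1}−z̄) = 94.1074
Denominator Σ(z_t−z̄)² = 148.1818
r_1 = 94.1074 / 148.1818 = 0.635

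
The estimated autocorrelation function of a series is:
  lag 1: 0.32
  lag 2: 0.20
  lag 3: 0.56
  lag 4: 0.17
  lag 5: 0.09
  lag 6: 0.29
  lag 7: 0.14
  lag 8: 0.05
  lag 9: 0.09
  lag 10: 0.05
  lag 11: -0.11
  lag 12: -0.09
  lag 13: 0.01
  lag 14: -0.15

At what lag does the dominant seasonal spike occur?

The largest autocorrelation is r_3 = 0.56; the remaining lags stay at or below 0.32. The elevated value at lag 1 (0.32), dropping to 0.20 at lag 2, reflects decaying short-term dependence rather than seasonality.
The dominant spike at lag 3 indicates a seasonal period of 3.

3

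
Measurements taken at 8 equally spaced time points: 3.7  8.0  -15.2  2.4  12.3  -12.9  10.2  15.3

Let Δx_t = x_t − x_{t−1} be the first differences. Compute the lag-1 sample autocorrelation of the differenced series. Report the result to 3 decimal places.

First differences Δx: 4.3, -23.2, 17.6, 9.9, -25.2, 23.1, 5.1
Mean of differences = 1.6571
Numerator Σ(Δx_t−Δx̄)(Δx_{t+1}−Δx̄) = -1054.0218
Denominator Σ(Δx_t−Δx̄)² = 2139.9371
r_1(Δx) = -1054.0218 / 2139.9371 = -0.493

-0.493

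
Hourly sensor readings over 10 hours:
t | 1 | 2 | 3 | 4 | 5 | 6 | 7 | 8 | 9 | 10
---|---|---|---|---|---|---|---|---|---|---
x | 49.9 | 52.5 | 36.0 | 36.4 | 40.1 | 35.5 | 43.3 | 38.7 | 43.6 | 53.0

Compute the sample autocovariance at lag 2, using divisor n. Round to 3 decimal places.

-5.546

Mean x̄ = (49.9 + 52.5 + 36.0 + 36.4 + 40.1 + 35.5 + 43.3 + 38.7 + 43.6 + 53.0)/10 = 42.9000
Σ_{t=1}^{8}(x_t−x̄)(x_{t+2}−x̄) = -55.4600
γ_2 = -55.4600 / 10 = -5.546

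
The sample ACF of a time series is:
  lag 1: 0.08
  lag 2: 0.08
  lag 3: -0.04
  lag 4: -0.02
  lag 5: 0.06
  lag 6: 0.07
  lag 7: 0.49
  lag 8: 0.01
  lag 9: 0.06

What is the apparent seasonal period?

The largest autocorrelation is r_7 = 0.49; the remaining lags stay at or below 0.08.
The dominant spike at lag 7 indicates a seasonal period of 7.

7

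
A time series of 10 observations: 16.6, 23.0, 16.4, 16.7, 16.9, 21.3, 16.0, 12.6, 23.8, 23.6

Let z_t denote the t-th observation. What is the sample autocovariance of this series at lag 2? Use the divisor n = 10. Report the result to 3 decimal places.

Mean z̄ = (16.6 + 23.0 + 16.4 + 16.7 + 16.9 + 21.3 + 16.0 + 12.6 + 23.8 + 23.6)/10 = 18.6900
Σ_{t=1}^{8}(z_t−z̄)(z_{t+2}−z̄) = -59.6132
γ_2 = -59.6132 / 10 = -5.961

-5.961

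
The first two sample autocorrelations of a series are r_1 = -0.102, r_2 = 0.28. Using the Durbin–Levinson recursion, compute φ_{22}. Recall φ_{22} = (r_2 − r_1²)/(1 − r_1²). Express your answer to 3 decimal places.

0.272

φ_{22} = (r_2 − r_1²) / (1 − r_1²)
r_1² = (-0.102)² = 0.010404
Numerator = 0.28 − 0.0104 = 0.2696; denominator = 1 − 0.0104 = 0.9896
φ_{22} = 0.2696 / 0.9896 = 0.272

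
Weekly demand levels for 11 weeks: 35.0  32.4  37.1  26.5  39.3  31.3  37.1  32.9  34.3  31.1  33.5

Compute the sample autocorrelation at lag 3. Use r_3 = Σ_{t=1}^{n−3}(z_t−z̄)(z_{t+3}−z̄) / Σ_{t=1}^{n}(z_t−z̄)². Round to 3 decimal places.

-0.518

Mean z̄ = (35.0 + 32.4 + 37.1 + 26.5 + 39.3 + 31.3 + 37.1 + 32.9 + 34.3 + 31.1 + 33.5)/11 = 33.6818
Numerator Σ_{t=1}^{8}(z_t−z̄)(z_{t+3}−z̄) = -63.9064
Denominator Σ(z_t−z̄)² = 123.2564
r_3 = -63.9064 / 123.2564 = -0.518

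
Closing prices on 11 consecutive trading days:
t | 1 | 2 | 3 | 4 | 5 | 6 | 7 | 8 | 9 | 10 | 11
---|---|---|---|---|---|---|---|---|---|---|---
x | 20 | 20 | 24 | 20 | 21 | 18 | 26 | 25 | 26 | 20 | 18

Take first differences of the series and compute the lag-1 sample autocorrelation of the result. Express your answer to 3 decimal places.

-0.339

First differences Δx: 0, 4, -4, 1, -3, 8, -1, 1, -6, -2
Mean of differences = -0.2000
Numerator Σ(Δx_t−Δx̄)(Δx_{t+1}−Δx̄) = -50.0400
Denominator Σ(Δx_t−Δx̄)² = 147.6000
r_1(Δx) = -50.0400 / 147.6000 = -0.339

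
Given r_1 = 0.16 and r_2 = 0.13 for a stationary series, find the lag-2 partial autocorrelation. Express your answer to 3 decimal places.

φ_{22} = (r_2 − r_1²) / (1 − r_1²)
r_1² = (0.16)² = 0.0256
Numerator = 0.13 − 0.0256 = 0.1044; denominator = 1 − 0.0256 = 0.9744
φ_{22} = 0.1044 / 0.9744 = 0.107

0.107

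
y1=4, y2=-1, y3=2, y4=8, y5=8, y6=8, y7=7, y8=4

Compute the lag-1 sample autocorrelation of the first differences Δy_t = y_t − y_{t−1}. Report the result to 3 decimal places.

First differences Δy: -5, 3, 6, 0, 0, -1, -3
Mean of differences = 0.0000
Numerator Σ(Δy_t−Δȳ)(Δy_{t+1}−Δȳ) = 6.0000
Denominator Σ(Δy_t−Δȳ)² = 80.0000
r_1(Δy) = 6.0000 / 80.0000 = 0.075

0.075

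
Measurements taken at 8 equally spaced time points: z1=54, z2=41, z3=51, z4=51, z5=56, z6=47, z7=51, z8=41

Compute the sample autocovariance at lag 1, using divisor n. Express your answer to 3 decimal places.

-9.000

Mean z̄ = (54 + 41 + 51 + 51 + 56 + 47 + 51 + 41)/8 = 49.0000
Σ_{t=1}^{7}(z_t−z̄)(z_{t+1}−z̄) = -72.0000
γ_1 = -72.0000 / 8 = -9.000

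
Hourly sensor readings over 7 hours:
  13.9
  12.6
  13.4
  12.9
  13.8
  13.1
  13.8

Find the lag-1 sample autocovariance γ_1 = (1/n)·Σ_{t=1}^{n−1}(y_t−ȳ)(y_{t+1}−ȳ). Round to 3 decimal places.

-0.128

Mean ȳ = (13.9 + 12.6 + 13.4 + 12.9 + 13.8 + 13.1 + 13.8)/7 = 13.3571
Σ_{t=1}^{6}(y_t−ȳ)(y_{t+1}−ȳ) = -0.8933
γ_1 = -0.8933 / 7 = -0.128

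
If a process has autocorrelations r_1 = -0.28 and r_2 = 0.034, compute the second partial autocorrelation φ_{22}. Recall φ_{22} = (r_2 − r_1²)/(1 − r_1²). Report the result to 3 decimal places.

-0.048

φ_{22} = (r_2 − r_1²) / (1 − r_1²)
r_1² = (-0.28)² = 0.0784
Numerator = 0.034 − 0.0784 = -0.0444; denominator = 1 − 0.0784 = 0.9216
φ_{22} = -0.0444 / 0.9216 = -0.048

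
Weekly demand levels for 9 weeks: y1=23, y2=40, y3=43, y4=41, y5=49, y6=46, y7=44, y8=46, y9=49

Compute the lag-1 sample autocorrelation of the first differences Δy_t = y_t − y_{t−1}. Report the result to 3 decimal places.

-0.055

First differences Δy: 17, 3, -2, 8, -3, -2, 2, 3
Mean of differences = 3.2500
Numerator Σ(Δy_t−Δȳ)(Δy_{t+1}−Δȳ) = -17.0625
Denominator Σ(Δy_t−Δȳ)² = 307.5000
r_1(Δy) = -17.0625 / 307.5000 = -0.055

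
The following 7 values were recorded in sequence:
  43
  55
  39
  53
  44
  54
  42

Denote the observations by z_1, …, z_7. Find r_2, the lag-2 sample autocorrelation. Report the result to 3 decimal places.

Mean z̄ = (43 + 55 + 39 + 53 + 44 + 54 + 42)/7 = 47.1429
Deviations from mean: -4.1429, 7.8571, -8.1429, 5.8571, -3.1429, 6.8571, -5.1429
Σ(z_t−z̄)(z_{t+2}−z̄) = (33.7347) + (46.0204) + (25.5918) + (40.1633) + (16.1633) = 161.6735
Denominator Σ(z_t−z̄)² = 262.8571
r_2 = 161.6735 / 262.8571 = 0.615

0.615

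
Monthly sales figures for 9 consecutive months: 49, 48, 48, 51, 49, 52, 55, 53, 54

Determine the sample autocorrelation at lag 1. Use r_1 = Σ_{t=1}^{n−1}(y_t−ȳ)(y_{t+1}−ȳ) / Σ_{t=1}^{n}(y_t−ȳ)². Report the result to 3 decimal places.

0.554

Mean ȳ = (49 + 48 + 48 + 51 + 49 + 52 + 55 + 53 + 54)/9 = 51.0000
Numerator Σ_{t=1}^{8}(y_t−ȳ)(y_{t+1}−ȳ) = 31.0000
Denominator Σ(y_t−ȳ)² = 56.0000
r_1 = 31.0000 / 56.0000 = 0.554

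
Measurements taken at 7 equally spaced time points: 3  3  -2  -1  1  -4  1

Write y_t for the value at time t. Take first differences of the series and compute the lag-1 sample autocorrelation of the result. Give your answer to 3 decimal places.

-0.510

First differences Δy: 0, -5, 1, 2, -5, 5
Mean of differences = -0.3333
Numerator Σ(Δy_t−Δȳ)(Δy_{t+1}−Δȳ) = -40.4444
Denominator Σ(Δy_t−Δȳ)² = 79.3333
r_1(Δy) = -40.4444 / 79.3333 = -0.510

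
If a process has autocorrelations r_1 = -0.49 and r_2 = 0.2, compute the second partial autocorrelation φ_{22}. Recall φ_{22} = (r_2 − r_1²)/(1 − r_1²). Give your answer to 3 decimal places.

φ_{22} = (r_2 − r_1²) / (1 − r_1²)
r_1² = (-0.49)² = 0.2401
Numerator = 0.2 − 0.2401 = -0.0401; denominator = 1 − 0.2401 = 0.7599
φ_{22} = -0.0401 / 0.7599 = -0.053

-0.053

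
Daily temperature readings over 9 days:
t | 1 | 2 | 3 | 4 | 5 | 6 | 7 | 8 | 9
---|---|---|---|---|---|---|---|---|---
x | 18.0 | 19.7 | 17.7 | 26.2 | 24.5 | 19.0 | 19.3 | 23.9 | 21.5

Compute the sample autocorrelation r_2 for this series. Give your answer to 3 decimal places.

Mean x̄ = (18.0 + 19.7 + 17.7 + 26.2 + 24.5 + 19.0 + 19.3 + 23.9 + 21.5)/9 = 21.0889
Σ(x_t−x̄)(x_{t+2}−x̄) = (10.4679) + (-7.0988) + (-11.5599) + (-10.6765) + (-6.1021) + (-5.8721) + (-0.7354) = -31.5769
Denominator Σ(x_t−x̄)² = 76.3489
r_2 = -31.5769 / 76.3489 = -0.414

-0.414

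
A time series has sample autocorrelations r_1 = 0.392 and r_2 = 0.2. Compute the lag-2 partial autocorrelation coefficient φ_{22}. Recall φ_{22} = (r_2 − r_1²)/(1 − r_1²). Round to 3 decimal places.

0.055

φ_{22} = (r_2 − r_1²) / (1 − r_1²)
r_1² = (0.392)² = 0.153664
Numerator = 0.2 − 0.1537 = 0.0463; denominator = 1 − 0.1537 = 0.8463
φ_{22} = 0.0463 / 0.8463 = 0.055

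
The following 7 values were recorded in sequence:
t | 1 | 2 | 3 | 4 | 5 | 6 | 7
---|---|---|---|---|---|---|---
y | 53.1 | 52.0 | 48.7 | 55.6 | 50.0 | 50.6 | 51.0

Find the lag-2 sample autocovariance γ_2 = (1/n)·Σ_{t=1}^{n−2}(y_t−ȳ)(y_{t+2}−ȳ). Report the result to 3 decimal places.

Mean ȳ = (53.1 + 52.0 + 48.7 + 55.6 + 50.0 + 50.6 + 51.0)/7 = 51.5714
Deviations: 1.5286, 0.4286, -2.8714, 4.0286, -1.5714, -0.9714, -0.5714
Σ_{t=1}^{5}(y_t−ȳ)(y_{t+2}−ȳ) = -1.1659
γ_2 = -1.1659 / 7 = -0.167

-0.167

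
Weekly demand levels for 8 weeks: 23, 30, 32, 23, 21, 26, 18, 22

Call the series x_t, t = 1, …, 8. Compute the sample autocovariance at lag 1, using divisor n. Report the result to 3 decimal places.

Mean x̄ = (23 + 30 + 32 + 23 + 21 + 26 + 18 + 22)/8 = 24.3750
Deviations: -1.3750, 5.6250, 7.6250, -1.3750, -3.3750, 1.6250, -6.3750, -2.3750
Σ_{t=1}^{7}(x_t−x̄)(x_{t+1}−x̄) = 28.6094
γ_1 = 28.6094 / 8 = 3.576

3.576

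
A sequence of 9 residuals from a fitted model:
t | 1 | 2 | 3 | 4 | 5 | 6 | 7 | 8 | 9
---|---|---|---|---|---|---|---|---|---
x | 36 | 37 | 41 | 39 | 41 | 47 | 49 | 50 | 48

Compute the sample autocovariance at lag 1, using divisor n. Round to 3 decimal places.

Mean x̄ = (36 + 37 + 41 + 39 + 41 + 47 + 49 + 50 + 48)/9 = 43.1111
Σ_{t=1}^{8}(x_t−x̄)(x_{t+1}−x̄) = 162.6543
γ_1 = 162.6543 / 9 = 18.073

18.073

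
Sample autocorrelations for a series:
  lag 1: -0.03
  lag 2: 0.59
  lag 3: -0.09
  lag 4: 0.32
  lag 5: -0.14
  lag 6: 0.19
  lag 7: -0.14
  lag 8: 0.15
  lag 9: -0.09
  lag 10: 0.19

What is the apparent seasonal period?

2

The largest autocorrelation is r_2 = 0.59, with weaker echoes at lags 4 (0.32), 6 (0.19), 8 (0.15) and 10 (0.19); the remaining lags stay at or below -0.03.
The dominant spike at lag 2 indicates a seasonal period of 2.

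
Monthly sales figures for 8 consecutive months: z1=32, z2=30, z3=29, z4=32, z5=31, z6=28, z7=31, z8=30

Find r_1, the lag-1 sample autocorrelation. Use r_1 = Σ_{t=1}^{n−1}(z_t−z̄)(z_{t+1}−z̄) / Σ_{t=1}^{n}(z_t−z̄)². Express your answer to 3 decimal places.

-0.325

Mean z̄ = (32 + 30 + 29 + 32 + 31 + 28 + 31 + 30)/8 = 30.3750
Numerator Σ_{t=1}^{7}(z_t−z̄)(z_{t+1}−z̄) = -4.5156
Denominator Σ(z_t−z̄)² = 13.8750
r_1 = -4.5156 / 13.8750 = -0.325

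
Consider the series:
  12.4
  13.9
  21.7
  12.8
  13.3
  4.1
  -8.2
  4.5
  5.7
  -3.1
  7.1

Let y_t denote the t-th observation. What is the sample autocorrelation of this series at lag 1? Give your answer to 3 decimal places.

0.476

Mean ȳ = (12.4 + 13.9 + 21.7 + 12.8 + 13.3 + 4.1 − 8.2 + 4.5 + 5.7 − 3.1 + 7.1)/11 = 7.6545
Numerator Σ_{t=1}^{10}(y_t−ȳ)(y_{t+1}−ȳ) = 338.1288
Denominator Σ(y_t−ȳ)² = 710.8873
r_1 = 338.1288 / 710.8873 = 0.476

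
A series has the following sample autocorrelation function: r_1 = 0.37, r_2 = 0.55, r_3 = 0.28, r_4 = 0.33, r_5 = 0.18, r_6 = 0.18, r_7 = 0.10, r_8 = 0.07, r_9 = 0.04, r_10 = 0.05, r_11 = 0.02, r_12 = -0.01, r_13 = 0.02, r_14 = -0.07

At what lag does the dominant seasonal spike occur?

2

The largest autocorrelation is r_2 = 0.55; the remaining lags stay at or below 0.37.
The dominant spike at lag 2 indicates a seasonal period of 2.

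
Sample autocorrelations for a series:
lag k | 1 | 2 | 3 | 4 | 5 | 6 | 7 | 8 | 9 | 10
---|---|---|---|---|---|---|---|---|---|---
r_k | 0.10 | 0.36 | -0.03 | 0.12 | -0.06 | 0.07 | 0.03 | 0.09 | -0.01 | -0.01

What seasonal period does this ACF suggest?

The largest autocorrelation is r_2 = 0.36; the remaining lags stay at or below 0.12.
The dominant spike at lag 2 indicates a seasonal period of 2.

2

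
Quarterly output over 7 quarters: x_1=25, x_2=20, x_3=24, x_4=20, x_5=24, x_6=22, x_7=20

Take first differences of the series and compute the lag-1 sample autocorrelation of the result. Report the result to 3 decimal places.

-0.716

First differences Δx: -5, 4, -4, 4, -2, -2
Mean of differences = -0.8333
Numerator Σ(Δx_t−Δx̄)(Δx_{t+1}−Δx̄) = -55.0278
Denominator Σ(Δx_t−Δx̄)² = 76.8333
r_1(Δx) = -55.0278 / 76.8333 = -0.716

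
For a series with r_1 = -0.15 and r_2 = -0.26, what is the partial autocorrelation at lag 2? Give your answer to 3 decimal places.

φ_{22} = (r_2 − r_1²) / (1 − r_1²)
r_1² = (-0.15)² = 0.0225
Numerator = -0.26 − 0.0225 = -0.2825; denominator = 1 − 0.0225 = 0.9775
φ_{22} = -0.2825 / 0.9775 = -0.289

-0.289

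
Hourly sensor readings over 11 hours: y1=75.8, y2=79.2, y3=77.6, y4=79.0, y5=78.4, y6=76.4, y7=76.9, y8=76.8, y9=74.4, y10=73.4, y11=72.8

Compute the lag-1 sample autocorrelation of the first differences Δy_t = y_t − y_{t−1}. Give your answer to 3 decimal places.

First differences Δy: 3.4, -1.6, 1.4, -0.6, -2.0, 0.5, -0.1, -2.4, -1.0, -0.6
Mean of differences = -0.3000
Numerator Σ(Δy_t−Δȳ)(Δy_{t+1}−Δȳ) = -6.9600
Denominator Σ(Δy_t−Δȳ)² = 26.9200
r_1(Δy) = -6.9600 / 26.9200 = -0.259

-0.259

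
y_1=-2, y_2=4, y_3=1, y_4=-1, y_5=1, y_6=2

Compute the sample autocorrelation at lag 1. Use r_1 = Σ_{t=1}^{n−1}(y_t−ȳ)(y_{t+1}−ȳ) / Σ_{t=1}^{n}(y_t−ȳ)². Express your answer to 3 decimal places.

-0.388

Mean ȳ = (-2 + 4 + 1 − 1 + 1 + 2)/6 = 0.8333
Numerator Σ_{t=1}^{5}(y_t−ȳ)(y_{t+1}−ȳ) = -8.8611
Denominator Σ(y_t−ȳ)² = 22.8333
r_1 = -8.8611 / 22.8333 = -0.388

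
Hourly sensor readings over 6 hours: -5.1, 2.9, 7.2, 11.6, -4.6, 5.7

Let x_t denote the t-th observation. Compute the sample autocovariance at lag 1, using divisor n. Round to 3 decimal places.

Mean x̄ = (-5.1 + 2.9 + 7.2 + 11.6 − 4.6 + 5.7)/6 = 2.9500
Deviations: -8.0500, -0.0500, 4.2500, 8.6500, -7.5500, 2.7500
Σ_{t=1}^{5}(x_t−x̄)(x_{t+1}−x̄) = -49.1175
γ_1 = -49.1175 / 6 = -8.186

-8.186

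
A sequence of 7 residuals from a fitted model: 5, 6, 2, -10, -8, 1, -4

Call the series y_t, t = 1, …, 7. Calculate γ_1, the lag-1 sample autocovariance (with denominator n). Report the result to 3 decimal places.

11.201

Mean ȳ = (5 + 6 + 2 − 10 − 8 + 1 − 4)/7 = -1.1429
Σ_{t=1}^{6}(y_t−ȳ)(y_{t+1}−ȳ) = 78.4082
γ_1 = 78.4082 / 7 = 11.201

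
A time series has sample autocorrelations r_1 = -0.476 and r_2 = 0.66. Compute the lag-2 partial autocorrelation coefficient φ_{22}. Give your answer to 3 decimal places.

0.560

φ_{22} = (r_2 − r_1²) / (1 − r_1²)
r_1² = (-0.476)² = 0.226576
Numerator = 0.66 − 0.2266 = 0.4334; denominator = 1 − 0.2266 = 0.7734
φ_{22} = 0.4334 / 0.7734 = 0.560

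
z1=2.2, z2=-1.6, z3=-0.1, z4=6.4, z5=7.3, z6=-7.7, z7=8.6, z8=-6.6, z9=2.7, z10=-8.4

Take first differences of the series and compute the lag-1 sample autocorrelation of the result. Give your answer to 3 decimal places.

-0.753

First differences Δz: -3.8, 1.5, 6.5, 0.9, -15.0, 16.3, -15.2, 9.3, -11.1
Mean of differences = -1.1778
Numerator Σ(Δz_t−Δz̄)(Δz_{t+1}−Δz̄) = -736.7727
Denominator Σ(Δz_t−Δz̄)² = 978.6956
r_1(Δz) = -736.7727 / 978.6956 = -0.753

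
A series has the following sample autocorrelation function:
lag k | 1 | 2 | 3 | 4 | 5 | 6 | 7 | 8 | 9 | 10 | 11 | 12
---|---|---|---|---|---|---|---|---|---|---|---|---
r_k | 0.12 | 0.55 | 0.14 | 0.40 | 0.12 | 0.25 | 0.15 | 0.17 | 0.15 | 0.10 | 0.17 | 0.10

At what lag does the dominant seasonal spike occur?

The largest autocorrelation is r_2 = 0.55, with weaker echoes at lags 4 (0.40) and 6 (0.25); the remaining lags stay at or below 0.17.
The dominant spike at lag 2 indicates a seasonal period of 2.

2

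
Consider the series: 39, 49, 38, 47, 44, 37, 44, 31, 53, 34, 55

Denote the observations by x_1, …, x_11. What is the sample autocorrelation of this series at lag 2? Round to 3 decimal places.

Mean x̄ = (39 + 49 + 38 + 47 + 44 + 37 + 44 + 31 + 53 + 34 + 55)/11 = 42.8182
Numerator Σ_{t=1}^{9}(x_t−x̄)(x_{t+2}−x̄) = 324.6612
Denominator Σ(x_t−x̄)² = 599.6364
r_2 = 324.6612 / 599.6364 = 0.541

0.541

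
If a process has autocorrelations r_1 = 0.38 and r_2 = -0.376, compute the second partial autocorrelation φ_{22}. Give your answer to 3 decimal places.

φ_{22} = (r_2 − r_1²) / (1 − r_1²)
r_1² = (0.38)² = 0.1444
Numerator = -0.376 − 0.1444 = -0.5204; denominator = 1 − 0.1444 = 0.8556
φ_{22} = -0.5204 / 0.8556 = -0.608

-0.608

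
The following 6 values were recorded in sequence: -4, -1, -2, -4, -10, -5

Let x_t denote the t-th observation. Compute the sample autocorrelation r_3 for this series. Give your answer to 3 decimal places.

Mean x̄ = (-4 − 1 − 2 − 4 − 10 − 5)/6 = -4.3333
Deviations from mean: 0.3333, 3.3333, 2.3333, 0.3333, -5.6667, -0.6667
Numerator Σ_{t=1}^{3}(x_t−x̄)(x_{t+3}−x̄) = -20.3333
Denominator Σ(x_t−x̄)² = 49.3333
r_3 = -20.3333 / 49.3333 = -0.412

-0.412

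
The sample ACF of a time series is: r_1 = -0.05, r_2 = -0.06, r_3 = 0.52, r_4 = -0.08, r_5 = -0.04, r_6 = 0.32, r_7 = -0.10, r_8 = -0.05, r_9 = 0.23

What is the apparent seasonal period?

The largest autocorrelation is r_3 = 0.52, with weaker echoes at lags 6 (0.32) and 9 (0.23); the remaining lags stay at or below -0.04.
The dominant spike at lag 3 indicates a seasonal period of 3.

3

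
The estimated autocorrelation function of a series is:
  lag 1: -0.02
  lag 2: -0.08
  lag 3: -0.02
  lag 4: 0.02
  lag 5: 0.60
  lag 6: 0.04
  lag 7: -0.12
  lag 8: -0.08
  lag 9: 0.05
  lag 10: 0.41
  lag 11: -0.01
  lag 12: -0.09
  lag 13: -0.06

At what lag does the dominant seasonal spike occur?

The largest autocorrelation is r_5 = 0.60, with a weaker echo at lag 10 (0.41); the remaining lags stay at or below 0.05.
The dominant spike at lag 5 indicates a seasonal period of 5.

5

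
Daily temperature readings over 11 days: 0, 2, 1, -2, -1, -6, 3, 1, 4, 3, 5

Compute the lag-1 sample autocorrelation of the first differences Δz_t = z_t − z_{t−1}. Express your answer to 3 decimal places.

First differences Δz: 2, -1, -3, 1, -5, 9, -2, 3, -1, 2
Mean of differences = 0.5000
Numerator Σ(Δz_t−Δz̄)(Δz_{t+1}−Δz̄) = -81.7500
Denominator Σ(Δz_t−Δz̄)² = 136.5000
r_1(Δz) = -81.7500 / 136.5000 = -0.599

-0.599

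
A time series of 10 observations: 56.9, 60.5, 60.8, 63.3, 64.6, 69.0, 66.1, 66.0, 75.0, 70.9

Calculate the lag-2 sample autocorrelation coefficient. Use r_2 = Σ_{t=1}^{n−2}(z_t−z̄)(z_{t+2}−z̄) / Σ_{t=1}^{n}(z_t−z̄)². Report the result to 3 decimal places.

0.220

Mean z̄ = (56.9 + 60.5 + 60.8 + 63.3 + 64.6 + 69.0 + 66.1 + 66.0 + 75.0 + 70.9)/10 = 65.3100
Numerator Σ_{t=1}^{8}(z_t−z̄)(z_{t+2}−z̄) = 56.8798
Denominator Σ(z_t−z̄)² = 258.6090
r_2 = 56.8798 / 258.6090 = 0.220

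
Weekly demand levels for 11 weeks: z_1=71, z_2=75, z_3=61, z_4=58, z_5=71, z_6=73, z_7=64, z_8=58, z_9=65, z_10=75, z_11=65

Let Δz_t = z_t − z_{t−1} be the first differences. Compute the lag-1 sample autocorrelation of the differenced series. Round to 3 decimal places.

-0.084

First differences Δz: 4, -14, -3, 13, 2, -9, -6, 7, 10, -10
Mean of differences = -0.6000
Numerator Σ(Δz_t−Δz̄)(Δz_{t+1}−Δz̄) = -63.3600
Denominator Σ(Δz_t−Δz̄)² = 756.4000
r_1(Δz) = -63.3600 / 756.4000 = -0.084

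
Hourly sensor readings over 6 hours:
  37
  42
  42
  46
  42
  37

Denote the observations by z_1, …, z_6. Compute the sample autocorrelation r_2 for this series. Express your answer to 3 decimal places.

Mean z̄ = (37 + 42 + 42 + 46 + 42 + 37)/6 = 41.0000
Deviations from mean: -4.0000, 1.0000, 1.0000, 5.0000, 1.0000, -4.0000
Numerator Σ_{t=1}^{4}(z_t−z̄)(z_{t+2}−z̄) = -18.0000
Denominator Σ(z_t−z̄)² = 60.0000
r_2 = -18.0000 / 60.0000 = -0.300

-0.300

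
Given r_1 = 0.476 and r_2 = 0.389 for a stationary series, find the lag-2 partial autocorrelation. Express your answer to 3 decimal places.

φ_{22} = (r_2 − r_1²) / (1 − r_1²)
r_1² = (0.476)² = 0.226576
Numerator = 0.389 − 0.2266 = 0.1624; denominator = 1 − 0.2266 = 0.7734
φ_{22} = 0.1624 / 0.7734 = 0.210

0.210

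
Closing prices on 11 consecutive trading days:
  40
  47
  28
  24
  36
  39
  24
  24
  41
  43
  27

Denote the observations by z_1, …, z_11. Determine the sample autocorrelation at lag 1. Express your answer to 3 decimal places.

Mean z̄ = (40 + 47 + 28 + 24 + 36 + 39 + 24 + 24 + 41 + 43 + 27)/11 = 33.9091
Numerator Σ_{t=1}^{10}(z_t−z̄)(z_{t+1}−z̄) = 29.9917
Denominator Σ(z_t−z̄)² = 748.9091
r_1 = 29.9917 / 748.9091 = 0.040

0.040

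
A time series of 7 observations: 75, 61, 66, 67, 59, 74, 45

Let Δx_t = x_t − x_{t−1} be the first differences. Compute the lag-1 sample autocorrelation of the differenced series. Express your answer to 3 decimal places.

-0.489

First differences Δx: -14, 5, 1, -8, 15, -29
Mean of differences = -5.0000
Numerator Σ(Δx_t−Δx̄)(Δx_{t+1}−Δx̄) = -588.0000
Denominator Σ(Δx_t−Δx̄)² = 1202.0000
r_1(Δx) = -588.0000 / 1202.0000 = -0.489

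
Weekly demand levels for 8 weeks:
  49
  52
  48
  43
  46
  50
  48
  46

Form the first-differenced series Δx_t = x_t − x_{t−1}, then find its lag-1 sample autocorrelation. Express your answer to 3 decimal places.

First differences Δx: 3, -4, -5, 3, 4, -2, -2
Mean of differences = -0.4286
Numerator Σ(Δx_t−Δx̄)(Δx_{t+1}−Δx̄) = -0.8980
Denominator Σ(Δx_t−Δx̄)² = 81.7143
r_1(Δx) = -0.8980 / 81.7143 = -0.011

-0.011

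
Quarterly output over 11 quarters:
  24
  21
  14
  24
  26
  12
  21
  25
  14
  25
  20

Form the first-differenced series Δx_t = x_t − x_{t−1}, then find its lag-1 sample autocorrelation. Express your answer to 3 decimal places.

First differences Δx: -3, -7, 10, 2, -14, 9, 4, -11, 11, -5
Mean of differences = -0.4000
Numerator Σ(Δx_t−Δx̄)(Δx_{t+1}−Δx̄) = -365.5600
Denominator Σ(Δx_t−Δx̄)² = 720.4000
r_1(Δx) = -365.5600 / 720.4000 = -0.507

-0.507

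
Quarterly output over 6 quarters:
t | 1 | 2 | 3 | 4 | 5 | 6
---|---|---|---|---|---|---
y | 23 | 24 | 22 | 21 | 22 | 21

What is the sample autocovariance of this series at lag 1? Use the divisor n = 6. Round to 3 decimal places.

0.301

Mean ȳ = (23 + 24 + 22 + 21 + 22 + 21)/6 = 22.1667
Deviations: 0.8333, 1.8333, -0.1667, -1.1667, -0.1667, -1.1667
Σ_{t=1}^{5}(y_t−ȳ)(y_{t+1}−ȳ) = 1.8056
γ_1 = 1.8056 / 6 = 0.301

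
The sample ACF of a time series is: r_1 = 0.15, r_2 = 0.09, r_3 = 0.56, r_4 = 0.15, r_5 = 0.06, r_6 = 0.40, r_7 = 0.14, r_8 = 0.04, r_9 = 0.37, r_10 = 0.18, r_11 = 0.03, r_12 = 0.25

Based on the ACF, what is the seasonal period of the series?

3

The largest autocorrelation is r_3 = 0.56, with weaker echoes at lags 6 (0.40), 9 (0.37) and 12 (0.25); the remaining lags stay at or below 0.18.
The dominant spike at lag 3 indicates a seasonal period of 3.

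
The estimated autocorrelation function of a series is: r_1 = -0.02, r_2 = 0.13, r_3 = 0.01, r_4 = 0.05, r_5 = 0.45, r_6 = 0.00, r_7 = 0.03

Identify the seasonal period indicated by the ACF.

5

The largest autocorrelation is r_5 = 0.45; the remaining lags stay at or below 0.13.
The dominant spike at lag 5 indicates a seasonal period of 5.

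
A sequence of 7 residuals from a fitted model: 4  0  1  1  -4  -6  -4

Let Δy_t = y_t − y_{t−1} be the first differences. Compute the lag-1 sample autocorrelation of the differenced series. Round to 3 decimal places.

First differences Δy: -4, 1, 0, -5, -2, 2
Mean of differences = -1.3333
Numerator Σ(Δy_t−Δȳ)(Δy_{t+1}−Δȳ) = -7.7778
Denominator Σ(Δy_t−Δȳ)² = 39.3333
r_1(Δy) = -7.7778 / 39.3333 = -0.198

-0.198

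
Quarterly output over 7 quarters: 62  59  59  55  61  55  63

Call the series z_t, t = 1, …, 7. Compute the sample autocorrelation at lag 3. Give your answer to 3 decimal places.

Mean z̄ = (62 + 59 + 59 + 55 + 61 + 55 + 63)/7 = 59.1429
Deviations from mean: 2.8571, -0.1429, -0.1429, -4.1429, 1.8571, -4.1429, 3.8571
Numerator Σ_{t=1}^{4}(z_t−z̄)(z_{t+3}−z̄) = -27.4898
Denominator Σ(z_t−z̄)² = 60.8571
r_3 = -27.4898 / 60.8571 = -0.452

-0.452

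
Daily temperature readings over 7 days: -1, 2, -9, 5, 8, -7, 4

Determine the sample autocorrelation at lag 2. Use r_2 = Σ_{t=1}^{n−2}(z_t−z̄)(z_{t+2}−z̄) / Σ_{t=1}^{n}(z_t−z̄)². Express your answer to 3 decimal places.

Mean z̄ = (-1 + 2 − 9 + 5 + 8 − 7 + 4)/7 = 0.2857
Deviations from mean: -1.2857, 1.7143, -9.2857, 4.7143, 7.7143, -7.2857, 3.7143
Σ(z_t−z̄)(z_{t+2}−z̄) = (11.9388) + (8.0816) + (-71.6327) + (-34.3469) + (28.6531) = -57.3061
Denominator Σ(z_t−z̄)² = 239.4286
r_2 = -57.3061 / 239.4286 = -0.239

-0.239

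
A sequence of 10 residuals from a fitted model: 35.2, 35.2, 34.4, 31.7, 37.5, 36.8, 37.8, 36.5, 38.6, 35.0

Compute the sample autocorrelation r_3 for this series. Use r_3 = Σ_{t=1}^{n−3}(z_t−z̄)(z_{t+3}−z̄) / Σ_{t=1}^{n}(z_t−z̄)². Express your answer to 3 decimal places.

-0.161

Mean z̄ = (35.2 + 35.2 + 34.4 + 31.7 + 37.5 + 36.8 + 37.8 + 36.5 + 38.6 + 35.0)/10 = 35.8700
Σ(z_t−z̄)(z_{t+3}−z̄) = (2.7939) + (-1.0921) + (-1.3671) + (-8.0481) + (1.0269) + (2.5389) + (-1.6791) = -5.8267
Denominator Σ(z_t−z̄)² = 36.3010
r_3 = -5.8267 / 36.3010 = -0.161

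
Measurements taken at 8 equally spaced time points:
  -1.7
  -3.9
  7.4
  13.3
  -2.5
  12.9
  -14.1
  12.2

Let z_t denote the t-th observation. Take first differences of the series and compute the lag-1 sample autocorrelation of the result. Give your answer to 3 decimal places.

First differences Δz: -2.2, 11.3, 5.9, -15.8, 15.4, -27.0, 26.3
Mean of differences = 1.9857
Numerator Σ(Δz_t−Δz̄)(Δz_{t+1}−Δz̄) = -1404.3188
Denominator Σ(Δz_t−Δz̄)² = 2047.2286
r_1(Δz) = -1404.3188 / 2047.2286 = -0.686

-0.686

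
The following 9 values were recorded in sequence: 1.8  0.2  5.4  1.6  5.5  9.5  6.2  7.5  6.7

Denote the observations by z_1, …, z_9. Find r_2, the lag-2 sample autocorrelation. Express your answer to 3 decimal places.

Mean z̄ = (1.8 + 0.2 + 5.4 + 1.6 + 5.5 + 9.5 + 6.2 + 7.5 + 6.7)/9 = 4.9333
Σ(z_t−z̄)(z_{t+2}−z̄) = (-1.4622) + (15.7778) + (0.2644) + (-15.2222) + (0.7178) + (11.7211) + (2.2378) = 14.0344
Denominator Σ(z_t−z̄)² = 76.0400
r_2 = 14.0344 / 76.0400 = 0.185

0.185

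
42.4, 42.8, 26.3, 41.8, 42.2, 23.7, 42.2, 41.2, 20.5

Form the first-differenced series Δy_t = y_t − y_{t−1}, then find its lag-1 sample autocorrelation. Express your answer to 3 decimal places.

-0.393

First differences Δy: 0.4, -16.5, 15.5, 0.4, -18.5, 18.5, -1.0, -20.7
Mean of differences = -2.7375
Numerator Σ(Δy_t−Δȳ)(Δy_{t+1}−Δȳ) = -615.4739
Denominator Σ(Δy_t−Δȳ)² = 1566.8588
r_1(Δy) = -615.4739 / 1566.8588 = -0.393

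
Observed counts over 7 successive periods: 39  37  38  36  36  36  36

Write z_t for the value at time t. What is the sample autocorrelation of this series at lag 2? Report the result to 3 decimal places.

0.318

Mean z̄ = (39 + 37 + 38 + 36 + 36 + 36 + 36)/7 = 36.8571
Deviations from mean: 2.1429, 0.1429, 1.1429, -0.8571, -0.8571, -0.8571, -0.8571
Numerator Σ_{t=1}^{5}(z_t−z̄)(z_{t+2}−z̄) = 2.8163
Denominator Σ(z_t−z̄)² = 8.8571
r_2 = 2.8163 / 8.8571 = 0.318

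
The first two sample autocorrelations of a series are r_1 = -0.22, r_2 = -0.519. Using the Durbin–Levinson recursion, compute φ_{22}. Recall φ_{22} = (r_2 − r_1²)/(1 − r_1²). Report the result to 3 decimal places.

-0.596

φ_{22} = (r_2 − r_1²) / (1 − r_1²)
r_1² = (-0.22)² = 0.0484
Numerator = -0.519 − 0.0484 = -0.5674; denominator = 1 − 0.0484 = 0.9516
φ_{22} = -0.5674 / 0.9516 = -0.596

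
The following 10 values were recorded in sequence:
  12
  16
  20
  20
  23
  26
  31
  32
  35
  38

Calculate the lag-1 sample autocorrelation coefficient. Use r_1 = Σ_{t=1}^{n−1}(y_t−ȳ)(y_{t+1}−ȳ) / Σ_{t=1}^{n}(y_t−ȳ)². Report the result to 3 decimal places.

Mean ȳ = (12 + 16 + 20 + 20 + 23 + 26 + 31 + 32 + 35 + 38)/10 = 25.3000
Numerator Σ_{t=1}^{9}(y_t−ȳ)(y_{t+1}−ȳ) = 442.0100
Denominator Σ(y_t−ȳ)² = 658.1000
r_1 = 442.0100 / 658.1000 = 0.672

0.672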